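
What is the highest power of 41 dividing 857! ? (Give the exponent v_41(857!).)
v_41(857!) = 20

Legendre's formula: v_p(n!) = Σ_{k ≥ 1} ⌊n / p^k⌋. For p = 41, n = 857, the terms are:
  ⌊857/41^1⌋ = ⌊857/41⌋ = 20
(the next term ⌊857/41^2⌋ = 0, terminating the sum). Summing: v_41(857!) = 20 = 20.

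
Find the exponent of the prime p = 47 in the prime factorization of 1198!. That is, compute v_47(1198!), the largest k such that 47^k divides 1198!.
v_47(1198!) = 25

Legendre's formula: v_p(n!) = Σ_{k ≥ 1} ⌊n / p^k⌋. For p = 47, n = 1198, the terms are:
  ⌊1198/47^1⌋ = ⌊1198/47⌋ = 25
(the next term ⌊1198/47^2⌋ = 0, terminating the sum). Summing: v_47(1198!) = 25 = 25.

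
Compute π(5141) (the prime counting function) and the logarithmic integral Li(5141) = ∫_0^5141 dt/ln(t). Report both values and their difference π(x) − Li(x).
π(5141) = 685;  Li(5141) ≈ 700.81;  π(x) − Li(x) ≈ -15.81.

Direct count of primes ≤ 5141 gives π(5141) = 685. Numerical evaluation of the logarithmic integral gives Li(5141) ≈ 700.81. The difference π(x) − Li(x) ≈ -15.81 is typically negative for small/moderate x (Li(x) overestimates), though Littlewood's theorem shows this sign changes infinitely often.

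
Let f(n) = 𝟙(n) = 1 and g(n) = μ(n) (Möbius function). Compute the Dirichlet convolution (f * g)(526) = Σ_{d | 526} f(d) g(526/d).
(𝟙 * μ)(526) = 0

Divisors of 526: [1, 2, 263, 526]. For each d | 526:
  d = 1: 𝟙(1) · μ(526/1) = 1 · 1 = 1
  d = 2: 𝟙(2) · μ(526/2) = 1 · -1 = -1
  d = 263: 𝟙(263) · μ(526/263) = 1 · -1 = -1
  d = 526: 𝟙(526) · μ(526/526) = 1 · 1 = 1
Summing: (𝟙 * μ)(526) = 1 + -1 + -1 + 1 = 0.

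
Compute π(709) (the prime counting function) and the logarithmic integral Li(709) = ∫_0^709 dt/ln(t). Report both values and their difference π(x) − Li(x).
π(709) = 127;  Li(709) ≈ 134.46;  π(x) − Li(x) ≈ -7.46.

Direct count of primes ≤ 709 gives π(709) = 127. Numerical evaluation of the logarithmic integral gives Li(709) ≈ 134.46. The difference π(x) − Li(x) ≈ -7.46 is typically negative for small/moderate x (Li(x) overestimates), though Littlewood's theorem shows this sign changes infinitely often.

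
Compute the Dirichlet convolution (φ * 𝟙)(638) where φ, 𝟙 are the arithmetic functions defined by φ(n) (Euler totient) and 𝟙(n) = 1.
(φ * 𝟙)(638) = 638

Divisors of 638: [1, 2, 11, 22, 29, 58, 319, 638]. For each d | 638:
  d = 1: φ(1) · 𝟙(638/1) = 1 · 1 = 1
  d = 2: φ(2) · 𝟙(638/2) = 1 · 1 = 1
  d = 11: φ(11) · 𝟙(638/11) = 10 · 1 = 10
  d = 22: φ(22) · 𝟙(638/22) = 10 · 1 = 10
  d = 29: φ(29) · 𝟙(638/29) = 28 · 1 = 28
  d = 58: φ(58) · 𝟙(638/58) = 28 · 1 = 28
  d = 319: φ(319) · 𝟙(638/319) = 280 · 1 = 280
  d = 638: φ(638) · 𝟙(638/638) = 280 · 1 = 280
Summing: (φ * 𝟙)(638) = 1 + 1 + 10 + 10 + 28 + 28 + 280 + 280 = 638.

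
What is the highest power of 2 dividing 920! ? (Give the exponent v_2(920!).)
v_2(920!) = 915

Legendre's formula: v_p(n!) = Σ_{k ≥ 1} ⌊n / p^k⌋. For p = 2, n = 920, the terms are:
  ⌊920/2^1⌋ = ⌊920/2⌋ = 460
  ⌊920/2^2⌋ = ⌊920/4⌋ = 230
  ⌊920/2^3⌋ = ⌊920/8⌋ = 115
  ⌊920/2^4⌋ = ⌊920/16⌋ = 57
  ⌊920/2^5⌋ = ⌊920/32⌋ = 28
  ⌊920/2^6⌋ = ⌊920/64⌋ = 14
  ⌊920/2^7⌋ = ⌊920/128⌋ = 7
  ⌊920/2^8⌋ = ⌊920/256⌋ = 3
  ⌊920/2^9⌋ = ⌊920/512⌋ = 1
(the next term ⌊920/2^10⌋ = 0, terminating the sum). Summing: v_2(920!) = 460 + 230 + 115 + 57 + 28 + 14 + 7 + 3 + 1 = 915.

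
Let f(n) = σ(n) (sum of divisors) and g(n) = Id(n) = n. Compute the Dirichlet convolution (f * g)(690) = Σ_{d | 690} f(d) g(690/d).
(σ * Id)(690) = 18095

Divisors of 690: [1, 2, 3, 5, 6, 10, 15, 23, 30, 46, 69, 115, 138, 230, 345, 690]. For each d | 690:
  d = 1: σ(1) · Id(690/1) = 1 · 690 = 690
  d = 2: σ(2) · Id(690/2) = 3 · 345 = 1035
  d = 3: σ(3) · Id(690/3) = 4 · 230 = 920
  d = 5: σ(5) · Id(690/5) = 6 · 138 = 828
  d = 6: σ(6) · Id(690/6) = 12 · 115 = 1380
  d = 10: σ(10) · Id(690/10) = 18 · 69 = 1242
  d = 15: σ(15) · Id(690/15) = 24 · 46 = 1104
  d = 23: σ(23) · Id(690/23) = 24 · 30 = 720
  d = 30: σ(30) · Id(690/30) = 72 · 23 = 1656
  d = 46: σ(46) · Id(690/46) = 72 · 15 = 1080
  d = 69: σ(69) · Id(690/69) = 96 · 10 = 960
  d = 115: σ(115) · Id(690/115) = 144 · 6 = 864
  d = 138: σ(138) · Id(690/138) = 288 · 5 = 1440
  d = 230: σ(230) · Id(690/230) = 432 · 3 = 1296
  d = 345: σ(345) · Id(690/345) = 576 · 2 = 1152
  d = 690: σ(690) · Id(690/690) = 1728 · 1 = 1728
Summing: (σ * Id)(690) = 690 + 1035 + 920 + 828 + 1380 + 1242 + 1104 + 720 + 1656 + 1080 + 960 + 864 + 1440 + 1296 + 1152 + 1728 = 18095.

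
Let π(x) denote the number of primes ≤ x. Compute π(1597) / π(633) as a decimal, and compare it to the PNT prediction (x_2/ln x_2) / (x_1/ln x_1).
π(1597)/π(633) = 251/115 ≈ 2.1826;  PNT prediction ≈ 2.2064.

π(633) = 115 and π(1597) = 251, so π(1597)/π(633) ≈ 2.1826. The PNT-predicted ratio is (1597/ln(1597)) / (633/ln(633)) ≈ 2.2064. The two agree to within a few percent, as expected.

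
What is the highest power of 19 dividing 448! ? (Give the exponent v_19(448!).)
v_19(448!) = 24

Legendre's formula: v_p(n!) = Σ_{k ≥ 1} ⌊n / p^k⌋. For p = 19, n = 448, the terms are:
  ⌊448/19^1⌋ = ⌊448/19⌋ = 23
  ⌊448/19^2⌋ = ⌊448/361⌋ = 1
(the next term ⌊448/19^3⌋ = 0, terminating the sum). Summing: v_19(448!) = 23 + 1 = 24.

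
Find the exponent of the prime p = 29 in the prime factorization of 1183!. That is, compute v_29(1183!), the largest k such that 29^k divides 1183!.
v_29(1183!) = 41

Legendre's formula: v_p(n!) = Σ_{k ≥ 1} ⌊n / p^k⌋. For p = 29, n = 1183, the terms are:
  ⌊1183/29^1⌋ = ⌊1183/29⌋ = 40
  ⌊1183/29^2⌋ = ⌊1183/841⌋ = 1
(the next term ⌊1183/29^3⌋ = 0, terminating the sum). Summing: v_29(1183!) = 40 + 1 = 41.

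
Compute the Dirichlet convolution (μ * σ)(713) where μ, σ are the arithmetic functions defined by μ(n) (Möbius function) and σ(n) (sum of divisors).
(μ * σ)(713) = 713

Divisors of 713: [1, 23, 31, 713]. For each d | 713:
  d = 1: μ(1) · σ(713/1) = 1 · 768 = 768
  d = 23: μ(23) · σ(713/23) = -1 · 32 = -32
  d = 31: μ(31) · σ(713/31) = -1 · 24 = -24
  d = 713: μ(713) · σ(713/713) = 1 · 1 = 1
Summing: (μ * σ)(713) = 768 + -32 + -24 + 1 = 713.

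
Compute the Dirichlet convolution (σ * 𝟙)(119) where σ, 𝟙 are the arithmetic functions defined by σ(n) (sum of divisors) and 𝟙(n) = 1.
(σ * 𝟙)(119) = 171

Divisors of 119: [1, 7, 17, 119]. For each d | 119:
  d = 1: σ(1) · 𝟙(119/1) = 1 · 1 = 1
  d = 7: σ(7) · 𝟙(119/7) = 8 · 1 = 8
  d = 17: σ(17) · 𝟙(119/17) = 18 · 1 = 18
  d = 119: σ(119) · 𝟙(119/119) = 144 · 1 = 144
Summing: (σ * 𝟙)(119) = 1 + 8 + 18 + 144 = 171.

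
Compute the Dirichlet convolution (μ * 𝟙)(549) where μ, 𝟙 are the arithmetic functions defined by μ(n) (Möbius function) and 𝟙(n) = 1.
(μ * 𝟙)(549) = 0

Divisors of 549: [1, 3, 9, 61, 183, 549]. For each d | 549:
  d = 1: μ(1) · 𝟙(549/1) = 1 · 1 = 1
  d = 3: μ(3) · 𝟙(549/3) = -1 · 1 = -1
  d = 9: μ(9) · 𝟙(549/9) = 0 · 1 = 0
  d = 61: μ(61) · 𝟙(549/61) = -1 · 1 = -1
  d = 183: μ(183) · 𝟙(549/183) = 1 · 1 = 1
  d = 549: μ(549) · 𝟙(549/549) = 0 · 1 = 0
Summing: (μ * 𝟙)(549) = 1 + -1 + 0 + -1 + 1 + 0 = 0.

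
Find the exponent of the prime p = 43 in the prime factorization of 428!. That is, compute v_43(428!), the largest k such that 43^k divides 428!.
v_43(428!) = 9

Legendre's formula: v_p(n!) = Σ_{k ≥ 1} ⌊n / p^k⌋. For p = 43, n = 428, the terms are:
  ⌊428/43^1⌋ = ⌊428/43⌋ = 9
(the next term ⌊428/43^2⌋ = 0, terminating the sum). Summing: v_43(428!) = 9 = 9.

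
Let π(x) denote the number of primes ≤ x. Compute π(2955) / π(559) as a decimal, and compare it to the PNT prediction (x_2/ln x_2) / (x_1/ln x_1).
π(2955)/π(559) = 425/102 ≈ 4.1667;  PNT prediction ≈ 4.1848.

π(559) = 102 and π(2955) = 425, so π(2955)/π(559) ≈ 4.1667. The PNT-predicted ratio is (2955/ln(2955)) / (559/ln(559)) ≈ 4.1848. The two agree to within a few percent, as expected.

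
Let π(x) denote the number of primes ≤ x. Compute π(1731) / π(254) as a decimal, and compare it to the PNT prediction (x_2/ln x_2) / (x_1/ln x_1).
π(1731)/π(254) = 269/54 ≈ 4.9815;  PNT prediction ≈ 5.0609.

π(254) = 54 and π(1731) = 269, so π(1731)/π(254) ≈ 4.9815. The PNT-predicted ratio is (1731/ln(1731)) / (254/ln(254)) ≈ 5.0609. The two agree to within a few percent, as expected.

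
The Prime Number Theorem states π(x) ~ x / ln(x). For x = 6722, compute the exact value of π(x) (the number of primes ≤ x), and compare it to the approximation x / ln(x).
π(6722) = 867;  x/ln(x) ≈ 762.72;  relative error ≈ 12.03%.

Directly count primes up to 6722: π(6722) = 867. The PNT approximation gives 6722/ln(6722) ≈ 6722/8.81314 ≈ 762.72. Relative error (π(x) − x/ln(x)) / π(x) ≈ 12.03%; the approximation is known to undercount slightly (Li(x) is a better estimate).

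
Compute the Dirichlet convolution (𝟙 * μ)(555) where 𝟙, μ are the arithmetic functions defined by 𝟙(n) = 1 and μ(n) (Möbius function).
(𝟙 * μ)(555) = 0

Divisors of 555: [1, 3, 5, 15, 37, 111, 185, 555]. For each d | 555:
  d = 1: 𝟙(1) · μ(555/1) = 1 · -1 = -1
  d = 3: 𝟙(3) · μ(555/3) = 1 · 1 = 1
  d = 5: 𝟙(5) · μ(555/5) = 1 · 1 = 1
  d = 15: 𝟙(15) · μ(555/15) = 1 · -1 = -1
  d = 37: 𝟙(37) · μ(555/37) = 1 · 1 = 1
  d = 111: 𝟙(111) · μ(555/111) = 1 · -1 = -1
  d = 185: 𝟙(185) · μ(555/185) = 1 · -1 = -1
  d = 555: 𝟙(555) · μ(555/555) = 1 · 1 = 1
Summing: (𝟙 * μ)(555) = -1 + 1 + 1 + -1 + 1 + -1 + -1 + 1 = 0.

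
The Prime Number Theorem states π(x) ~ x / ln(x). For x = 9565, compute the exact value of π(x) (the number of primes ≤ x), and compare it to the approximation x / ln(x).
π(9565) = 1183;  x/ln(x) ≈ 1043.55;  relative error ≈ 11.79%.

Directly count primes up to 9565: π(9565) = 1183. The PNT approximation gives 9565/ln(9565) ≈ 9565/9.16587 ≈ 1043.55. Relative error (π(x) − x/ln(x)) / π(x) ≈ 11.79%; the approximation is known to undercount slightly (Li(x) is a better estimate).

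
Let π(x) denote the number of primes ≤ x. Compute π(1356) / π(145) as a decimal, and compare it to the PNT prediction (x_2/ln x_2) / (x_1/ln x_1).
π(1356)/π(145) = 217/34 ≈ 6.3824;  PNT prediction ≈ 6.4530.

π(145) = 34 and π(1356) = 217, so π(1356)/π(145) ≈ 6.3824. The PNT-predicted ratio is (1356/ln(1356)) / (145/ln(145)) ≈ 6.4530. The two agree to within a few percent, as expected.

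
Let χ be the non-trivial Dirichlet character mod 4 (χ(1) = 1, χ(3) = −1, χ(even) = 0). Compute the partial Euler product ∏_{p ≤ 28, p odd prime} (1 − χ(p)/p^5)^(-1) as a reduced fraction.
∏ = 19221914719363107239019289471588875/19296053991287416836128860852453376

The odd primes p ≤ 28 are [3, 5, 7, 11, 13, 17, 19, 23]. For each, χ(p) = 1 if p ≡ 1 mod 4, χ(p) = −1 if p ≡ 3 mod 4. Taking (1 − χ(p)/p^5)^(-1) = p^5/(p^5 − χ(p)): (1 − (-1)/3^5)^(-1) · (1 − (1)/5^5)^(-1) · (1 − (-1)/7^5)^(-1) · (1 − (-1)/11^5)^(-1) · (1 − (1)/13^5)^(-1) · (1 − (1)/17^5)^(-1) · (1 − (-1)/19^5)^(-1) · (1 − (-1)/23^5)^(-1) = 19221914719363107239019289471588875/19296053991287416836128860852453376.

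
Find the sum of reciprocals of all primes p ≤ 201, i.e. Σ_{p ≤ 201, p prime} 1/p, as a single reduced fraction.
Σ 1/p = 15202313841027497739047080375538859939135227730139536997746371469607707132833646367/7799922041683461553249199106329813876687996789903550945093032474868511536164700810

π(201) = 46, so the primes ≤ 201 are [2, 3, 5, 7, 11, 13, 17, 19, 23, 29, 31, 37, 41, 43, 47, 53, 59, 61, 67, 71, 73, 79, 83, 89, 97, 101, 103, 107, 109, 113, 127, 131, 137, 139, 149, 151, 157, 163, 167, 173, 179, 181, 191, 193, 197, 199]. Summing 1/p over these primes: 15202313841027497739047080375538859939135227730139536997746371469607707132833646367/7799922041683461553249199106329813876687996789903550945093032474868511536164700810 ≈ 1.9490. Mertens estimate ln ln(201) + 0.2615 ≈ 1.9298.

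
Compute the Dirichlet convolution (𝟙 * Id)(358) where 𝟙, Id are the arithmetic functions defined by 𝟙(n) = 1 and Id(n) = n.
(𝟙 * Id)(358) = 540

Divisors of 358: [1, 2, 179, 358]. For each d | 358:
  d = 1: 𝟙(1) · Id(358/1) = 1 · 358 = 358
  d = 2: 𝟙(2) · Id(358/2) = 1 · 179 = 179
  d = 179: 𝟙(179) · Id(358/179) = 1 · 2 = 2
  d = 358: 𝟙(358) · Id(358/358) = 1 · 1 = 1
Summing: (𝟙 * Id)(358) = 358 + 179 + 2 + 1 = 540.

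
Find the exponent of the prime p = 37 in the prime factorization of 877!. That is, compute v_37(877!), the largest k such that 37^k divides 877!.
v_37(877!) = 23

Legendre's formula: v_p(n!) = Σ_{k ≥ 1} ⌊n / p^k⌋. For p = 37, n = 877, the terms are:
  ⌊877/37^1⌋ = ⌊877/37⌋ = 23
(the next term ⌊877/37^2⌋ = 0, terminating the sum). Summing: v_37(877!) = 23 = 23.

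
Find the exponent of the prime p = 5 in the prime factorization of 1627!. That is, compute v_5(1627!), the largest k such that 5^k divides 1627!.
v_5(1627!) = 405

Legendre's formula: v_p(n!) = Σ_{k ≥ 1} ⌊n / p^k⌋. For p = 5, n = 1627, the terms are:
  ⌊1627/5^1⌋ = ⌊1627/5⌋ = 325
  ⌊1627/5^2⌋ = ⌊1627/25⌋ = 65
  ⌊1627/5^3⌋ = ⌊1627/125⌋ = 13
  ⌊1627/5^4⌋ = ⌊1627/625⌋ = 2
(the next term ⌊1627/5^5⌋ = 0, terminating the sum). Summing: v_5(1627!) = 325 + 65 + 13 + 2 = 405.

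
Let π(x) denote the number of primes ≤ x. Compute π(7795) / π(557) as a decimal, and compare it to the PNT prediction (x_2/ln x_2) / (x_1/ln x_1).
π(7795)/π(557) = 987/102 ≈ 9.6765;  PNT prediction ≈ 9.8738.

π(557) = 102 and π(7795) = 987, so π(7795)/π(557) ≈ 9.6765. The PNT-predicted ratio is (7795/ln(7795)) / (557/ln(557)) ≈ 9.8738. The two agree to within a few percent, as expected.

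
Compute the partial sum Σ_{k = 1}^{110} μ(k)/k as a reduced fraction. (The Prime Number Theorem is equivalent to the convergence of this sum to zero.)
Σ μ(k)/k = -346111831248675463001253659043942735029097/13320714134183568389441721993907990936904630

Values of μ(k) for 1 ≤ k ≤ 110: μ(1) = 1, μ(2) = -1, μ(3) = -1, μ(5) = -1, μ(6) = 1, μ(7) = -1, μ(10) = 1, μ(11) = -1, μ(13) = -1, μ(14) = 1, μ(15) = 1, μ(17) = -1, μ(19) = -1, μ(21) = 1, μ(22) = 1, μ(23) = -1, μ(26) = 1, μ(29) = -1, μ(30) = -1, μ(31) = -1, μ(33) = 1, μ(34) = 1, μ(35) = 1, μ(37) = -1, μ(38) = 1, μ(39) = 1, μ(41) = -1, μ(42) = -1, μ(43) = -1, μ(46) = 1, μ(47) = -1, μ(51) = 1, μ(53) = -1, μ(55) = 1, μ(57) = 1, μ(58) = 1, μ(59) = -1, μ(61) = -1, μ(62) = 1, μ(65) = 1, μ(66) = -1, μ(67) = -1, μ(69) = 1, μ(70) = -1, μ(71) = -1, μ(73) = -1, μ(74) = 1, μ(77) = 1, μ(78) = -1, μ(79) = -1, μ(82) = 1, μ(83) = -1, μ(85) = 1, μ(86) = 1, μ(87) = 1, μ(89) = -1, μ(91) = 1, μ(93) = 1, μ(94) = 1, μ(95) = 1, μ(97) = -1, μ(101) = -1, μ(102) = -1, μ(103) = -1, μ(105) = -1, μ(106) = 1, μ(107) = -1, μ(109) = -1, μ(110) = -1, with μ = 0 on non-squarefree integers. Summing μ(k)/k for k where μ(k) ≠ 0 gives -346111831248675463001253659043942735029097/13320714134183568389441721993907990936904630 ≈ -0.0260. (PNT ⟺ this sum → 0 as n → ∞.)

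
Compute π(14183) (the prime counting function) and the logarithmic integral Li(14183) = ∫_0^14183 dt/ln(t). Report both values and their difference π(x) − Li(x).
π(14183) = 1669;  Li(14183) ≈ 1691.41;  π(x) − Li(x) ≈ -22.41.

Direct count of primes ≤ 14183 gives π(14183) = 1669. Numerical evaluation of the logarithmic integral gives Li(14183) ≈ 1691.41. The difference π(x) − Li(x) ≈ -22.41 is typically negative for small/moderate x (Li(x) overestimates), though Littlewood's theorem shows this sign changes infinitely often.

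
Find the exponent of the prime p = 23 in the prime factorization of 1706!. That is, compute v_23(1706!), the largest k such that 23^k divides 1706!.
v_23(1706!) = 77

Legendre's formula: v_p(n!) = Σ_{k ≥ 1} ⌊n / p^k⌋. For p = 23, n = 1706, the terms are:
  ⌊1706/23^1⌋ = ⌊1706/23⌋ = 74
  ⌊1706/23^2⌋ = ⌊1706/529⌋ = 3
(the next term ⌊1706/23^3⌋ = 0, terminating the sum). Summing: v_23(1706!) = 74 + 3 = 77.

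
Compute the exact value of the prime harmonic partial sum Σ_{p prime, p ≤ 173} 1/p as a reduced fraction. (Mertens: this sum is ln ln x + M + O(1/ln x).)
Σ 1/p = 319420215161551700804173656907103406301944826032199624513259054823197/166589903787325219380851695350896256250980509594874862046961683989710

π(173) = 40, so the primes ≤ 173 are [2, 3, 5, 7, 11, 13, 17, 19, 23, 29, 31, 37, 41, 43, 47, 53, 59, 61, 67, 71, 73, 79, 83, 89, 97, 101, 103, 107, 109, 113, 127, 131, 137, 139, 149, 151, 157, 163, 167, 173]. Summing 1/p over these primes: 319420215161551700804173656907103406301944826032199624513259054823197/166589903787325219380851695350896256250980509594874862046961683989710 ≈ 1.9174. Mertens estimate ln ln(173) + 0.2615 ≈ 1.9011.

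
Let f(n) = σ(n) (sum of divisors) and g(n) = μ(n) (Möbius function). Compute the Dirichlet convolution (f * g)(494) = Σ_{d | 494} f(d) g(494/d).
(σ * μ)(494) = 494

Divisors of 494: [1, 2, 13, 19, 26, 38, 247, 494]. For each d | 494:
  d = 1: σ(1) · μ(494/1) = 1 · -1 = -1
  d = 2: σ(2) · μ(494/2) = 3 · 1 = 3
  d = 13: σ(13) · μ(494/13) = 14 · 1 = 14
  d = 19: σ(19) · μ(494/19) = 20 · 1 = 20
  d = 26: σ(26) · μ(494/26) = 42 · -1 = -42
  d = 38: σ(38) · μ(494/38) = 60 · -1 = -60
  d = 247: σ(247) · μ(494/247) = 280 · -1 = -280
  d = 494: σ(494) · μ(494/494) = 840 · 1 = 840
Summing: (σ * μ)(494) = -1 + 3 + 14 + 20 + -42 + -60 + -280 + 840 = 494.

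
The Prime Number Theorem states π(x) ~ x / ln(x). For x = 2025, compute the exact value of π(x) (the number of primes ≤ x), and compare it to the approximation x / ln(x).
π(2025) = 306;  x/ln(x) ≈ 265.98;  relative error ≈ 13.08%.

Directly count primes up to 2025: π(2025) = 306. The PNT approximation gives 2025/ln(2025) ≈ 2025/7.61332 ≈ 265.98. Relative error (π(x) − x/ln(x)) / π(x) ≈ 13.08%; the approximation is known to undercount slightly (Li(x) is a better estimate).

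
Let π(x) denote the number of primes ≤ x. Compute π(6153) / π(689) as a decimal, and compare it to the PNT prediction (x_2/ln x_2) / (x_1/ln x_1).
π(6153)/π(689) = 802/124 ≈ 6.4677;  PNT prediction ≈ 6.6893.

π(689) = 124 and π(6153) = 802, so π(6153)/π(689) ≈ 6.4677. The PNT-predicted ratio is (6153/ln(6153)) / (689/ln(689)) ≈ 6.6893. The two agree to within a few percent, as expected.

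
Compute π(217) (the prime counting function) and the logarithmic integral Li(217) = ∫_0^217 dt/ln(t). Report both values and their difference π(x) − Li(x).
π(217) = 47;  Li(217) ≈ 53.38;  π(x) − Li(x) ≈ -6.38.

Direct count of primes ≤ 217 gives π(217) = 47. Numerical evaluation of the logarithmic integral gives Li(217) ≈ 53.38. The difference π(x) − Li(x) ≈ -6.38 is typically negative for small/moderate x (Li(x) overestimates), though Littlewood's theorem shows this sign changes infinitely often.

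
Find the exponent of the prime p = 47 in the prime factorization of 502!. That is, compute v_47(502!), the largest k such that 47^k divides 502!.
v_47(502!) = 10

Legendre's formula: v_p(n!) = Σ_{k ≥ 1} ⌊n / p^k⌋. For p = 47, n = 502, the terms are:
  ⌊502/47^1⌋ = ⌊502/47⌋ = 10
(the next term ⌊502/47^2⌋ = 0, terminating the sum). Summing: v_47(502!) = 10 = 10.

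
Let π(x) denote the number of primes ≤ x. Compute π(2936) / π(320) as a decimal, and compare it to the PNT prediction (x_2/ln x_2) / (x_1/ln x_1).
π(2936)/π(320) = 423/66 ≈ 6.4091;  PNT prediction ≈ 6.6281.

π(320) = 66 and π(2936) = 423, so π(2936)/π(320) ≈ 6.4091. The PNT-predicted ratio is (2936/ln(2936)) / (320/ln(320)) ≈ 6.6281. The two agree to within a few percent, as expected.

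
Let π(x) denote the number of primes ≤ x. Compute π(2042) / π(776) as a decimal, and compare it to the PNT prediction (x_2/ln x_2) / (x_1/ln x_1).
π(2042)/π(776) = 309/137 ≈ 2.2555;  PNT prediction ≈ 2.2974.

π(776) = 137 and π(2042) = 309, so π(2042)/π(776) ≈ 2.2555. The PNT-predicted ratio is (2042/ln(2042)) / (776/ln(776)) ≈ 2.2974. The two agree to within a few percent, as expected.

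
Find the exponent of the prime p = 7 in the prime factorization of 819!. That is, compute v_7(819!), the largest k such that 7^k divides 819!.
v_7(819!) = 135

Legendre's formula: v_p(n!) = Σ_{k ≥ 1} ⌊n / p^k⌋. For p = 7, n = 819, the terms are:
  ⌊819/7^1⌋ = ⌊819/7⌋ = 117
  ⌊819/7^2⌋ = ⌊819/49⌋ = 16
  ⌊819/7^3⌋ = ⌊819/343⌋ = 2
(the next term ⌊819/7^4⌋ = 0, terminating the sum). Summing: v_7(819!) = 117 + 16 + 2 = 135.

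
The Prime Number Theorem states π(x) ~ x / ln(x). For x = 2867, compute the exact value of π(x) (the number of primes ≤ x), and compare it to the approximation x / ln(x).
π(2867) = 416;  x/ln(x) ≈ 360.13;  relative error ≈ 13.43%.

Directly count primes up to 2867: π(2867) = 416. The PNT approximation gives 2867/ln(2867) ≈ 2867/7.96102 ≈ 360.13. Relative error (π(x) − x/ln(x)) / π(x) ≈ 13.43%; the approximation is known to undercount slightly (Li(x) is a better estimate).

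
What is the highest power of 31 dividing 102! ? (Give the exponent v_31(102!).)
v_31(102!) = 3

Legendre's formula: v_p(n!) = Σ_{k ≥ 1} ⌊n / p^k⌋. For p = 31, n = 102, the terms are:
  ⌊102/31^1⌋ = ⌊102/31⌋ = 3
(the next term ⌊102/31^2⌋ = 0, terminating the sum). Summing: v_31(102!) = 3 = 3.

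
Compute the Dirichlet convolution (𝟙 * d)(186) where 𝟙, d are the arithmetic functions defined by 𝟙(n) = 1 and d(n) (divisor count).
(𝟙 * d)(186) = 27

Divisors of 186: [1, 2, 3, 6, 31, 62, 93, 186]. For each d | 186:
  d = 1: 𝟙(1) · d(186/1) = 1 · 8 = 8
  d = 2: 𝟙(2) · d(186/2) = 1 · 4 = 4
  d = 3: 𝟙(3) · d(186/3) = 1 · 4 = 4
  d = 6: 𝟙(6) · d(186/6) = 1 · 2 = 2
  d = 31: 𝟙(31) · d(186/31) = 1 · 4 = 4
  d = 62: 𝟙(62) · d(186/62) = 1 · 2 = 2
  d = 93: 𝟙(93) · d(186/93) = 1 · 2 = 2
  d = 186: 𝟙(186) · d(186/186) = 1 · 1 = 1
Summing: (𝟙 * d)(186) = 8 + 4 + 4 + 2 + 4 + 2 + 2 + 1 = 27.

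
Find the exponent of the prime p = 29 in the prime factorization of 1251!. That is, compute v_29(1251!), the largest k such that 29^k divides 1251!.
v_29(1251!) = 44

Legendre's formula: v_p(n!) = Σ_{k ≥ 1} ⌊n / p^k⌋. For p = 29, n = 1251, the terms are:
  ⌊1251/29^1⌋ = ⌊1251/29⌋ = 43
  ⌊1251/29^2⌋ = ⌊1251/841⌋ = 1
(the next term ⌊1251/29^3⌋ = 0, terminating the sum). Summing: v_29(1251!) = 43 + 1 = 44.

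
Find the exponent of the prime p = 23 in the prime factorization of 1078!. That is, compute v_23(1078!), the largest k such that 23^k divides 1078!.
v_23(1078!) = 48

Legendre's formula: v_p(n!) = Σ_{k ≥ 1} ⌊n / p^k⌋. For p = 23, n = 1078, the terms are:
  ⌊1078/23^1⌋ = ⌊1078/23⌋ = 46
  ⌊1078/23^2⌋ = ⌊1078/529⌋ = 2
(the next term ⌊1078/23^3⌋ = 0, terminating the sum). Summing: v_23(1078!) = 46 + 2 = 48.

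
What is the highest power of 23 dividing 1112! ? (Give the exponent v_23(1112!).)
v_23(1112!) = 50

Legendre's formula: v_p(n!) = Σ_{k ≥ 1} ⌊n / p^k⌋. For p = 23, n = 1112, the terms are:
  ⌊1112/23^1⌋ = ⌊1112/23⌋ = 48
  ⌊1112/23^2⌋ = ⌊1112/529⌋ = 2
(the next term ⌊1112/23^3⌋ = 0, terminating the sum). Summing: v_23(1112!) = 48 + 2 = 50.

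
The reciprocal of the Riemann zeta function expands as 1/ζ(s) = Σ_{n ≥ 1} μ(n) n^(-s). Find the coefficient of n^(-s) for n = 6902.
μ(6902) = 1

Factor n = 6902 = 2 · 7 · 17 · 29. μ(n) = 0 if any exponent ≥ 2 (not squarefree); otherwise μ(n) = (−1)^{ω(n)} where ω(n) is the number of distinct prime factors. Applying: μ(6902) = 1.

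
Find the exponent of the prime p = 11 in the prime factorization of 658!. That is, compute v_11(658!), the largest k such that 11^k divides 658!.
v_11(658!) = 64

Legendre's formula: v_p(n!) = Σ_{k ≥ 1} ⌊n / p^k⌋. For p = 11, n = 658, the terms are:
  ⌊658/11^1⌋ = ⌊658/11⌋ = 59
  ⌊658/11^2⌋ = ⌊658/121⌋ = 5
(the next term ⌊658/11^3⌋ = 0, terminating the sum). Summing: v_11(658!) = 59 + 5 = 64.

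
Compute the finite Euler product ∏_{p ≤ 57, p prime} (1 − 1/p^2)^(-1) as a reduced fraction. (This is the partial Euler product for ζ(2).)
∏ = 35034630647548196605993834769/21373637931227167970033664000

The primes p ≤ 57 are [2, 3, 5, 7, 11, 13, 17, 19, 23, 29, 31, 37, 41, 43, 47, 53]. For each prime, (1 − 1/p^2)^(-1) = p^2 / (p^2 − 1). The product is (1 − 1/2^2)^(-1), (1 − 1/3^2)^(-1), (1 − 1/5^2)^(-1), (1 − 1/7^2)^(-1), (1 − 1/11^2)^(-1), (1 − 1/13^2)^(-1), (1 − 1/17^2)^(-1), (1 − 1/19^2)^(-1), (1 − 1/23^2)^(-1), (1 − 1/29^2)^(-1), (1 − 1/31^2)^(-1), (1 − 1/37^2)^(-1), (1 − 1/41^2)^(-1), (1 − 1/43^2)^(-1), (1 − 1/47^2)^(-1), (1 − 1/53^2)^(-1) = ∏ p^2 / (p^2 − 1) = 35034630647548196605993834769/21373637931227167970033664000.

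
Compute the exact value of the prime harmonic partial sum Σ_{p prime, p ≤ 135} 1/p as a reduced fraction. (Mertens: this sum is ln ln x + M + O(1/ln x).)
Σ 1/p = 980956909242278731029785409368357903506317057050081/525896479052627740771371797072411912900610967452630

π(135) = 32, so the primes ≤ 135 are [2, 3, 5, 7, 11, 13, 17, 19, 23, 29, 31, 37, 41, 43, 47, 53, 59, 61, 67, 71, 73, 79, 83, 89, 97, 101, 103, 107, 109, 113, 127, 131]. Summing 1/p over these primes: 980956909242278731029785409368357903506317057050081/525896479052627740771371797072411912900610967452630 ≈ 1.8653. Mertens estimate ln ln(135) + 0.2615 ≈ 1.8518.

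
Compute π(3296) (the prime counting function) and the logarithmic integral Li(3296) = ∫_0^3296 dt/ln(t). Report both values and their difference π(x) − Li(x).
π(3296) = 462;  Li(3296) ≈ 479.51;  π(x) − Li(x) ≈ -17.51.

Direct count of primes ≤ 3296 gives π(3296) = 462. Numerical evaluation of the logarithmic integral gives Li(3296) ≈ 479.51. The difference π(x) − Li(x) ≈ -17.51 is typically negative for small/moderate x (Li(x) overestimates), though Littlewood's theorem shows this sign changes infinitely often.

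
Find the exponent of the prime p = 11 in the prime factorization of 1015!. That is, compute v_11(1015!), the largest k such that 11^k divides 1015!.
v_11(1015!) = 100

Legendre's formula: v_p(n!) = Σ_{k ≥ 1} ⌊n / p^k⌋. For p = 11, n = 1015, the terms are:
  ⌊1015/11^1⌋ = ⌊1015/11⌋ = 92
  ⌊1015/11^2⌋ = ⌊1015/121⌋ = 8
(the next term ⌊1015/11^3⌋ = 0, terminating the sum). Summing: v_11(1015!) = 92 + 8 = 100.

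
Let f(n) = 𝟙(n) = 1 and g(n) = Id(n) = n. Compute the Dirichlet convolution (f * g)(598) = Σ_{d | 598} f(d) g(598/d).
(𝟙 * Id)(598) = 1008

Divisors of 598: [1, 2, 13, 23, 26, 46, 299, 598]. For each d | 598:
  d = 1: 𝟙(1) · Id(598/1) = 1 · 598 = 598
  d = 2: 𝟙(2) · Id(598/2) = 1 · 299 = 299
  d = 13: 𝟙(13) · Id(598/13) = 1 · 46 = 46
  d = 23: 𝟙(23) · Id(598/23) = 1 · 26 = 26
  d = 26: 𝟙(26) · Id(598/26) = 1 · 23 = 23
  d = 46: 𝟙(46) · Id(598/46) = 1 · 13 = 13
  d = 299: 𝟙(299) · Id(598/299) = 1 · 2 = 2
  d = 598: 𝟙(598) · Id(598/598) = 1 · 1 = 1
Summing: (𝟙 * Id)(598) = 598 + 299 + 46 + 26 + 23 + 13 + 2 + 1 = 1008.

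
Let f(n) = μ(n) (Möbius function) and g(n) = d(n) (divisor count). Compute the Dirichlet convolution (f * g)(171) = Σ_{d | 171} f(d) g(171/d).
(μ * d)(171) = 1

Divisors of 171: [1, 3, 9, 19, 57, 171]. For each d | 171:
  d = 1: μ(1) · d(171/1) = 1 · 6 = 6
  d = 3: μ(3) · d(171/3) = -1 · 4 = -4
  d = 9: μ(9) · d(171/9) = 0 · 2 = 0
  d = 19: μ(19) · d(171/19) = -1 · 3 = -3
  d = 57: μ(57) · d(171/57) = 1 · 2 = 2
  d = 171: μ(171) · d(171/171) = 0 · 1 = 0
Summing: (μ * d)(171) = 6 + -4 + 0 + -3 + 2 + 0 = 1.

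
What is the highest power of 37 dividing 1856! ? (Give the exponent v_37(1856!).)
v_37(1856!) = 51

Legendre's formula: v_p(n!) = Σ_{k ≥ 1} ⌊n / p^k⌋. For p = 37, n = 1856, the terms are:
  ⌊1856/37^1⌋ = ⌊1856/37⌋ = 50
  ⌊1856/37^2⌋ = ⌊1856/1369⌋ = 1
(the next term ⌊1856/37^3⌋ = 0, terminating the sum). Summing: v_37(1856!) = 50 + 1 = 51.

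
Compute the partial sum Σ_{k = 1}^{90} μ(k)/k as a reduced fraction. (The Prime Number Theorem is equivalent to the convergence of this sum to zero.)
Σ μ(k)/k = -34833113669423893495541895404789/23768741896345550770650537601358310

Values of μ(k) for 1 ≤ k ≤ 90: μ(1) = 1, μ(2) = -1, μ(3) = -1, μ(5) = -1, μ(6) = 1, μ(7) = -1, μ(10) = 1, μ(11) = -1, μ(13) = -1, μ(14) = 1, μ(15) = 1, μ(17) = -1, μ(19) = -1, μ(21) = 1, μ(22) = 1, μ(23) = -1, μ(26) = 1, μ(29) = -1, μ(30) = -1, μ(31) = -1, μ(33) = 1, μ(34) = 1, μ(35) = 1, μ(37) = -1, μ(38) = 1, μ(39) = 1, μ(41) = -1, μ(42) = -1, μ(43) = -1, μ(46) = 1, μ(47) = -1, μ(51) = 1, μ(53) = -1, μ(55) = 1, μ(57) = 1, μ(58) = 1, μ(59) = -1, μ(61) = -1, μ(62) = 1, μ(65) = 1, μ(66) = -1, μ(67) = -1, μ(69) = 1, μ(70) = -1, μ(71) = -1, μ(73) = -1, μ(74) = 1, μ(77) = 1, μ(78) = -1, μ(79) = -1, μ(82) = 1, μ(83) = -1, μ(85) = 1, μ(86) = 1, μ(87) = 1, μ(89) = -1, with μ = 0 on non-squarefree integers. Summing μ(k)/k for k where μ(k) ≠ 0 gives -34833113669423893495541895404789/23768741896345550770650537601358310 ≈ -0.0015. (PNT ⟺ this sum → 0 as n → ∞.)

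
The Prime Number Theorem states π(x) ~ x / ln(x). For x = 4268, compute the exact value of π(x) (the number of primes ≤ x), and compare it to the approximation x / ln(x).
π(4268) = 585;  x/ln(x) ≈ 510.59;  relative error ≈ 12.72%.

Directly count primes up to 4268: π(4268) = 585. The PNT approximation gives 4268/ln(4268) ≈ 4268/8.35890 ≈ 510.59. Relative error (π(x) − x/ln(x)) / π(x) ≈ 12.72%; the approximation is known to undercount slightly (Li(x) is a better estimate).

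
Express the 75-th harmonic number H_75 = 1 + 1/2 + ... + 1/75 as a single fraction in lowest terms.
H_75 = 670758981768141571449624262218133/136851726813476721146087646859200

Direct summation: H_75 = 1 + 1/2 + ... + 1/75. The least common denominator is lcm(1, ..., 75) = 410555180440430163438262940577600; over this denominator the numerator is 410555180440430163438262940577600 + 205277590220215081719131470288800 + 136851726813476721146087646859200 + 102638795110107540859565735144400 + 82111036088086032687652588115520 + 68425863406738360573043823429600 + 58650740062918594776894705796800 + 51319397555053770429782867572200 + 45617242271158907048695882286400 + 41055518044043016343826294057760 + 37323198221857287585296630961600 + 34212931703369180286521911714800 + 31581167726186935649097149275200 + 29325370031459297388447352898400 + 27370345362695344229217529371840 + 25659698777526885214891433786100 + 24150304731790009614015467092800 + 22808621135579453524347941143200 + 21608167391601587549382260030400 + 20527759022021508171913147028880 + 19550246687639531592298235265600 + 18661599110928643792648315480800 + 17850225236540441888620127851200 + 17106465851684590143260955857400 + 16422207217617206537530517623104 + 15790583863093467824548574637600 + 15205747423719635682898627428800 + 14662685015729648694223676449200 + 14157075187601040118560791054400 + 13685172681347672114608764685920 + 13243715498078392368976223889600 + 12829849388763442607445716893050 + 12441066073952429195098876987200 + 12075152365895004807007733546400 + 11730148012583718955378941159360 + 11404310567789726762173970571600 + 11096085957849463876709809204800 + 10804083695800793774691130015200 + 10527055908728978549699049758400 + 10263879511010754085956573514440 + 10013540986351955205811291233600 + 9775123343819765796149117632800 + 9547794893963492172982859083200 + 9330799555464321896324157740400 + 9123448454231781409739176457280 + 8925112618270220944310063925600 + 8735216605115535392303466820800 + 8553232925842295071630477928700 + 8378677151845513539556386542400 + 8211103608808603268765258811552 + 8050101577263336538005155697600 + 7895291931546733912274287318800 + 7746324159253399310155904539200 + 7602873711859817841449313714400 + 7464639644371457517059326192320 + 7331342507864824347111838224600 + 7202722463867195849794086676800 + 7078537593800520059280395527200 + 6958562380346273956580727806400 + 6842586340673836057304382342960 + 6730412794105412515381359681600 + 6621857749039196184488111944800 + 6516748895879843864099411755200 + 6414924694381721303722858446525 + 6316233545237387129819429855040 + 6220533036976214597549438493600 + 6127689260304927812511387172800 + 6037576182947502403503866773200 + 5950075078846813962873375950400 + 5865074006291859477689470579680 + 5782467330146903710398069585600 + 5702155283894863381086985285800 + 5624043567677125526551547131200 + 5548042978924731938354904602400 + 5474069072539068845843505874368 = 2012276945304424714348872786654399, so H_75 = 2012276945304424714348872786654399/410555180440430163438262940577600; reducing by gcd(2012276945304424714348872786654399, 410555180440430163438262940577600) = 3 gives 670758981768141571449624262218133/136851726813476721146087646859200 ≈ 4.90136. (The PNT-adjacent estimate ln(75) + γ ≈ 4.89470 matches within O(1/n).)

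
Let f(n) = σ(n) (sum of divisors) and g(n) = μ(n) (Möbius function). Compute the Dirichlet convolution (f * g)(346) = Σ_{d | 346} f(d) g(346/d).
(σ * μ)(346) = 346

Divisors of 346: [1, 2, 173, 346]. For each d | 346:
  d = 1: σ(1) · μ(346/1) = 1 · 1 = 1
  d = 2: σ(2) · μ(346/2) = 3 · -1 = -3
  d = 173: σ(173) · μ(346/173) = 174 · -1 = -174
  d = 346: σ(346) · μ(346/346) = 522 · 1 = 522
Summing: (σ * μ)(346) = 1 + -3 + -174 + 522 = 346.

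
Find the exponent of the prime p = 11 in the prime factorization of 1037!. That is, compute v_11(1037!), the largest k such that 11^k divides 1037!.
v_11(1037!) = 102

Legendre's formula: v_p(n!) = Σ_{k ≥ 1} ⌊n / p^k⌋. For p = 11, n = 1037, the terms are:
  ⌊1037/11^1⌋ = ⌊1037/11⌋ = 94
  ⌊1037/11^2⌋ = ⌊1037/121⌋ = 8
(the next term ⌊1037/11^3⌋ = 0, terminating the sum). Summing: v_11(1037!) = 94 + 8 = 102.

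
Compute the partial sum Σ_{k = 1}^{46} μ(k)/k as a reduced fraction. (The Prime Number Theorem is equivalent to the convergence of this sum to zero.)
Σ μ(k)/k = 10026981687881/13082761331670030

Values of μ(k) for 1 ≤ k ≤ 46: μ(1) = 1, μ(2) = -1, μ(3) = -1, μ(5) = -1, μ(6) = 1, μ(7) = -1, μ(10) = 1, μ(11) = -1, μ(13) = -1, μ(14) = 1, μ(15) = 1, μ(17) = -1, μ(19) = -1, μ(21) = 1, μ(22) = 1, μ(23) = -1, μ(26) = 1, μ(29) = -1, μ(30) = -1, μ(31) = -1, μ(33) = 1, μ(34) = 1, μ(35) = 1, μ(37) = -1, μ(38) = 1, μ(39) = 1, μ(41) = -1, μ(42) = -1, μ(43) = -1, μ(46) = 1, with μ = 0 on non-squarefree integers. Summing μ(k)/k for k where μ(k) ≠ 0 gives 10026981687881/13082761331670030 ≈ 0.0008. (PNT ⟺ this sum → 0 as n → ∞.)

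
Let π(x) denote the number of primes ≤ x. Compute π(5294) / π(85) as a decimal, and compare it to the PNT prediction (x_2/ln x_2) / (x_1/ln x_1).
π(5294)/π(85) = 701/23 ≈ 30.4783;  PNT prediction ≈ 32.2706.

π(85) = 23 and π(5294) = 701, so π(5294)/π(85) ≈ 30.4783. The PNT-predicted ratio is (5294/ln(5294)) / (85/ln(85)) ≈ 32.2706. The two agree to within a few percent, as expected.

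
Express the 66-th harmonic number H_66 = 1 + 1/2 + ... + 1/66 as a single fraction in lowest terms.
H_66 = 209060999005535159677640233/43787662374178602500420800

Direct summation: H_66 = 1 + 1/2 + ... + 1/66. The least common denominator is lcm(1, ..., 66) = 1182266884102822267511361600; over this denominator the numerator is 1182266884102822267511361600 + 591133442051411133755680800 + 394088961367607422503787200 + 295566721025705566877840400 + 236453376820564453502272320 + 197044480683803711251893600 + 168895269157546038215908800 + 147783360512852783438920200 + 131362987122535807501262400 + 118226688410282226751136160 + 107478807645711115228305600 + 98522240341901855625946800 + 90943606469447866731643200 + 84447634578773019107954400 + 78817792273521484500757440 + 73891680256426391719460100 + 69545110829577780441844800 + 65681493561267903750631200 + 62224572847516961447966400 + 59113344205141113375568080 + 56298423052515346071969600 + 53739403822855557614152800 + 51402908004470533370059200 + 49261120170950927812973400 + 47290675364112890700454464 + 45471803234723933365821600 + 43787662374178602500420800 + 42223817289386509553977200 + 40767823589752491983150400 + 39408896136760742250378720 + 38137641422671686048753600 + 36945840128213195859730050 + 35826269215237038409435200 + 34772555414788890220922400 + 33779053831509207643181760 + 32840746780633951875315600 + 31953159029806007230036800 + 31112286423758480723983200 + 30314535489815955577214400 + 29556672102570556687784040 + 28835777661044445549057600 + 28149211526257673035984800 + 27494578700065634128171200 + 26869701911427778807076400 + 26272597424507161500252480 + 25701454002235266685029600 + 25154614555379197181092800 + 24630560085475463906486700 + 24127895593935148316558400 + 23645337682056445350227232 + 23181703609859260147281600 + 22735901617361966682910800 + 22306922341562684292667200 + 21893831187089301250210400 + 21495761529142223045661120 + 21111908644693254776988600 + 20741524282505653815988800 + 20383911794876245991575200 + 20038421764454614703582400 + 19704448068380371125189360 + 19381424329554463401825600 + 19068820711335843024376800 + 18766141017505115357323200 + 18472920064106597929865025 + 18188721293889573346328640 + 17913134607618519204717600 = 5644646973149449311296286291, so H_66 = 5644646973149449311296286291/1182266884102822267511361600; reducing by gcd(5644646973149449311296286291, 1182266884102822267511361600) = 27 gives 209060999005535159677640233/43787662374178602500420800 ≈ 4.77443. (The PNT-adjacent estimate ln(66) + γ ≈ 4.76687 matches within O(1/n).)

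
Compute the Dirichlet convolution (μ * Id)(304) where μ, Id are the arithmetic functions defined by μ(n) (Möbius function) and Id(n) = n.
(μ * Id)(304) = 144

Divisors of 304: [1, 2, 4, 8, 16, 19, 38, 76, 152, 304]. For each d | 304:
  d = 1: μ(1) · Id(304/1) = 1 · 304 = 304
  d = 2: μ(2) · Id(304/2) = -1 · 152 = -152
  d = 4: μ(4) · Id(304/4) = 0 · 76 = 0
  d = 8: μ(8) · Id(304/8) = 0 · 38 = 0
  d = 16: μ(16) · Id(304/16) = 0 · 19 = 0
  d = 19: μ(19) · Id(304/19) = -1 · 16 = -16
  d = 38: μ(38) · Id(304/38) = 1 · 8 = 8
  d = 76: μ(76) · Id(304/76) = 0 · 4 = 0
  d = 152: μ(152) · Id(304/152) = 0 · 2 = 0
  d = 304: μ(304) · Id(304/304) = 0 · 1 = 0
Summing: (μ * Id)(304) = 304 + -152 + 0 + 0 + 0 + -16 + 8 + 0 + 0 + 0 = 144.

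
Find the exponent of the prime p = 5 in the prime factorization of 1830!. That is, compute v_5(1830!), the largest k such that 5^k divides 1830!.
v_5(1830!) = 455

Legendre's formula: v_p(n!) = Σ_{k ≥ 1} ⌊n / p^k⌋. For p = 5, n = 1830, the terms are:
  ⌊1830/5^1⌋ = ⌊1830/5⌋ = 366
  ⌊1830/5^2⌋ = ⌊1830/25⌋ = 73
  ⌊1830/5^3⌋ = ⌊1830/125⌋ = 14
  ⌊1830/5^4⌋ = ⌊1830/625⌋ = 2
(the next term ⌊1830/5^5⌋ = 0, terminating the sum). Summing: v_5(1830!) = 366 + 73 + 14 + 2 = 455.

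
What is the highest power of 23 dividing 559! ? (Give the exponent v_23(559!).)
v_23(559!) = 25

Legendre's formula: v_p(n!) = Σ_{k ≥ 1} ⌊n / p^k⌋. For p = 23, n = 559, the terms are:
  ⌊559/23^1⌋ = ⌊559/23⌋ = 24
  ⌊559/23^2⌋ = ⌊559/529⌋ = 1
(the next term ⌊559/23^3⌋ = 0, terminating the sum). Summing: v_23(559!) = 24 + 1 = 25.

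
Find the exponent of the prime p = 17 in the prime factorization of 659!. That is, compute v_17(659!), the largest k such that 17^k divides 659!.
v_17(659!) = 40

Legendre's formula: v_p(n!) = Σ_{k ≥ 1} ⌊n / p^k⌋. For p = 17, n = 659, the terms are:
  ⌊659/17^1⌋ = ⌊659/17⌋ = 38
  ⌊659/17^2⌋ = ⌊659/289⌋ = 2
(the next term ⌊659/17^3⌋ = 0, terminating the sum). Summing: v_17(659!) = 38 + 2 = 40.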